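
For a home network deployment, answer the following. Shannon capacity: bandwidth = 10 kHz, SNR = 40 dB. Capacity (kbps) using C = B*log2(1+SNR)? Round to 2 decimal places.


Given: B = 10 kHz, SNR = 40 dB
SNR linear = 10^(40/10) = 10000
1 + SNR = 10001
log2(10001) = 13.2878566418
C = 10 * 1000 * 13.2878566418 = 132878.5664 bps
C = 132.878566 kbps -> 132.88 kbps (2 dp)

132.88


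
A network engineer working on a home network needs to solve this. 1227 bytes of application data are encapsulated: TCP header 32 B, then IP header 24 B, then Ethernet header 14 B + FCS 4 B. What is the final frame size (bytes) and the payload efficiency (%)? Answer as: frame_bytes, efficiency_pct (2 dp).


TCP segment = 1227 + 32 = 1259 B
IP packet = 1259 + 24 = 1283 B
Ethernet frame = 1283 + 14 + 4 = 1301 B
Efficiency = app / frame = 1227 / 1301 = 0.943121 = 94.3121% -> 94.31% (2 dp)

1301, 94.31


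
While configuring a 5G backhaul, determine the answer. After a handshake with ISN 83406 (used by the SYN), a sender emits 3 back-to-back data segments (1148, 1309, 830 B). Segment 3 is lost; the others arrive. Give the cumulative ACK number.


SYN uses sequence number 83406; first data byte = ISN + 1 = 83407.
Segment 1: SEQ = 83407, len = 1148 B, covers [83407, 84554]
Segment 2: SEQ = 84555, len = 1309 B, covers [84555, 85863]
Segment 3: SEQ = 85864, len = 830 B, covers [85864, 86693] [LOST]
In-order data received: bytes [83407, 85863] (segments 1..2).
Segment 3 missing -> gap begins at byte 85864.
Cumulative ACK = next expected in-order byte = 83407 + 1148 + 1309 = 85864

85864


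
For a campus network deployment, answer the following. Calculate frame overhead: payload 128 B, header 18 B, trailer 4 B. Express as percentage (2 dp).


Given: payload = 128 B, header = 18 B, trailer = 4 B
Overhead bytes = header + trailer = 18 + 4 = 22
Total frame = payload + overhead = 128 + 22 = 150
Overhead % = 22 / 150 * 100 = 14.6667% -> 14.67% (2 dp)

14.67


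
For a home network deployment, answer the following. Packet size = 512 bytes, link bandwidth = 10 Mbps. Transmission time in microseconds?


Given: packet = 512 bytes, bandwidth = 10 Mbps
Packet in bits = 512 * 8 = 4096 bits
Bandwidth = 10 * 10^6 = 10000000 bps
Time = 4096 / 10000000 seconds
Time in us = 4096 * 10^6 / 10000000 = 409.6

409.6


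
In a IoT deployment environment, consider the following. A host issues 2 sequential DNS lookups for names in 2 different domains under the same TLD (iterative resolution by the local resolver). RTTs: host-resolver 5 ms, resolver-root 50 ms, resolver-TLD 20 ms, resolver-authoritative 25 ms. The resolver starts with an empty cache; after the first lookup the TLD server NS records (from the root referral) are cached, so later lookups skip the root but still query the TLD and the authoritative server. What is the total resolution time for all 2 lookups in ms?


Lookup 1 (cold cache): local + root + TLD + auth = 5 + 50 + 20 + 25 = 100 ms
Lookups 2..2 (TLD NS cached -> skip root; new domain -> still ask TLD and auth): local + TLD + auth = 5 + 20 + 25 = 50 ms each
Remaining 1 lookups: 1 * 50 = 50 ms
Total = 100 + 50 = 150 ms

150


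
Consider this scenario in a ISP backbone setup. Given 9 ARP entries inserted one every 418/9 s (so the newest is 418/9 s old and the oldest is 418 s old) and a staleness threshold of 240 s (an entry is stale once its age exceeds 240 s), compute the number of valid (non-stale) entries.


Ages are k * 418/9 s for k = 1..9 (spacing = 46.4444 s).
Entry k is valid iff k * 418/9 <= 240 iff k <= 9 * 240 / 418 = 5.1675
n_valid = floor(5.1675) = 5
(n_stale = 9 - 5 = 4)

5


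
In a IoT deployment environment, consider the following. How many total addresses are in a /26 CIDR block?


Given: CIDR prefix /26
Host bits = 32 - 26 = 6
Total addresses = 2^6 = 64

64


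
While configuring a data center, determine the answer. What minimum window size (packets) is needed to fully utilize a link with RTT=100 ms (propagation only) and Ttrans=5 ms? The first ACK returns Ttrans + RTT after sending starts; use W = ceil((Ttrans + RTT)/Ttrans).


Given: Ttrans = 5 ms, RTT = 100 ms (= 2 * Tprop, Tprop = 50 ms)
Time until first ACK returns = Ttrans + RTT = 5 + 100 = 105 ms
Need W * Ttrans >= Ttrans + RTT  ->  W >= (Ttrans + RTT) / Ttrans
(Ttrans + RTT) / Ttrans = 105 / 5 = 21
W_min = ceil(21) = 21

21


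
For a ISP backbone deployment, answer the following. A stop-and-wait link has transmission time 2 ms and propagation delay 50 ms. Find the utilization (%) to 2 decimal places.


Given: Ttrans = 2 ms, Tprop = 50 ms
RTT = 2 * Tprop = 2 * 50 = 100 ms
U = Ttrans / (Ttrans + RTT)
U = 2 / (2 + 100)
U = 2 / 102 = 0.019608
U% = 1.96%

1.96


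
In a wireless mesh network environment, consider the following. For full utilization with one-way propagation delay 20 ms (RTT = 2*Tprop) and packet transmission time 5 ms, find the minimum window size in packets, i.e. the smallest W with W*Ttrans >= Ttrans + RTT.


Given: Ttrans = 5 ms, RTT = 40 ms (= 2 * Tprop, Tprop = 20 ms)
Time until first ACK returns = Ttrans + RTT = 5 + 40 = 45 ms
Need W * Ttrans >= Ttrans + RTT  ->  W >= (Ttrans + RTT) / Ttrans
(Ttrans + RTT) / Ttrans = 45 / 5 = 9
W_min = ceil(9) = 9

9


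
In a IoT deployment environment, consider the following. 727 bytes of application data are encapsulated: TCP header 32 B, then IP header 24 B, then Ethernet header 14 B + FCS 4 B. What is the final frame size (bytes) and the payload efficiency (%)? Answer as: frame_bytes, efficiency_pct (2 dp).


TCP segment = 727 + 32 = 759 B
IP packet = 759 + 24 = 783 B
Ethernet frame = 783 + 14 + 4 = 801 B
Efficiency = app / frame = 727 / 801 = 0.907615 = 90.7615% -> 90.76% (2 dp)

801, 90.76


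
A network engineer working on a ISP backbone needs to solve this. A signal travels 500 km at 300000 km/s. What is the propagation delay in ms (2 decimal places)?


Given: distance = 500 km, speed = 300000 km/s
Delay = distance / speed = 500 / 300000 seconds
Delay in ms = 500 * 1000 / 300000
Delay = 1.6667 ms
Rounded to 2 dp = 1.67 ms

1.67


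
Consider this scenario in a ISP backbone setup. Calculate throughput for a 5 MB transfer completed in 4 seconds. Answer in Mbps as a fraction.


Given: file = 5 MB, time = 4 s
File in Mb = 5 * 8 = 40 Mb
Throughput = 40 / 4 Mbps
Throughput = 10 Mbps

10


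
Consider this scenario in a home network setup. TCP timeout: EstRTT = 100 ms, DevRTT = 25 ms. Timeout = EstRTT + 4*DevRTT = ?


Given: EstRTT = 100 ms, DevRTT = 25 ms
Timeout = EstRTT + 4 * DevRTT
4 * DevRTT = 4 * 25 = 100
Timeout = 100 + 100 = 200 ms

200


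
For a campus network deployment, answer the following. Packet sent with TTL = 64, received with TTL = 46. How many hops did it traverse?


Given: initial TTL = 64, received TTL = 46
Hops = initial TTL - received TTL
Hops = 64 - 46 = 18

18


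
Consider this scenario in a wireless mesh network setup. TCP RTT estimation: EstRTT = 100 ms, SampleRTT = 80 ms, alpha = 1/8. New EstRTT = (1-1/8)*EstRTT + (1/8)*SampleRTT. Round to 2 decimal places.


Given: EstRTT = 100 ms, SampleRTT = 80 ms, alpha = 1/8
New EstRTT = (1 - alpha) * EstRTT + alpha * SampleRTT
(7/8) * 100 = 87.5
(1/8) * 80 = 10
New EstRTT = 87.5 + 10 = 97.5 ms -> 97.50 ms (2 dp)

97.50


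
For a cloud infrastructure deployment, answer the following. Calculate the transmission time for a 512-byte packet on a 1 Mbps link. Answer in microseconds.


Given: packet = 512 bytes, bandwidth = 1 Mbps
Packet in bits = 512 * 8 = 4096 bits
Bandwidth = 1 * 10^6 = 1000000 bps
Time = 4096 / 1000000 seconds
Time in us = 4096 * 10^6 / 1000000 = 4096

4096


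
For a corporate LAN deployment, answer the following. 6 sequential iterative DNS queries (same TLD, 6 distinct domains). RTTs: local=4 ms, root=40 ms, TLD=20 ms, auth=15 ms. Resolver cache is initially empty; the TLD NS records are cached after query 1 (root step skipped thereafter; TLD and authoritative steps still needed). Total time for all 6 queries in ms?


Lookup 1 (cold cache): local + root + TLD + auth = 4 + 40 + 20 + 15 = 79 ms
Lookups 2..6 (TLD NS cached -> skip root; new domain -> still ask TLD and auth): local + TLD + auth = 4 + 20 + 15 = 39 ms each
Remaining 5 lookups: 5 * 39 = 195 ms
Total = 79 + 195 = 274 ms

274


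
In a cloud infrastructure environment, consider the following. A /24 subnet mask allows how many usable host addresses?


Given: subnet mask /24
Host bits = 32 - 24 = 8
Total addresses = 2^8 = 256
Usable hosts = 256 - 2 (network + broadcast) = 254

254


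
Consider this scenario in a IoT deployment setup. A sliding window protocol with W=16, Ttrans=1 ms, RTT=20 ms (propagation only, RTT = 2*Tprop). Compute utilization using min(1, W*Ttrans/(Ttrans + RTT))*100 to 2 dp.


Given: W = 16, Ttrans = 1 ms, RTT = 20 ms (= 2 * Tprop, Tprop = 10 ms)
Cycle time = Ttrans + RTT = 1 + 20 = 21 ms (first packet sent until its ACK returns)
W * Ttrans = 16 * 1 = 16 ms of sending per cycle
W * Ttrans / (Ttrans + RTT) = 16 / 21 = 0.761905
U = min(1, 0.761905) = 0.761905
U% = 76.19%

76.19


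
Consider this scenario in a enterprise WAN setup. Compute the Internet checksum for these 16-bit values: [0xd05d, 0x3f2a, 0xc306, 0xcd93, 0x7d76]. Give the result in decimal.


Given words: [0xd05d, 0x3f2a, 0xc306, 0xcd93, 0x7d76]
Step 1: Sum all words
Raw sum = 53341 + 16170 + 49926 + 52627 + 32118 = 204182
Step 2: Fold carry: (7574 + 3) = 7577
One's complement = ~7577 & 0xFFFF = 57958

57958


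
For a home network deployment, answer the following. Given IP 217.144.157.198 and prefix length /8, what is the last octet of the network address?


Given: IP = 217.144.157.198, prefix = /8
Subnet mask = 255.0.0.0
Last octet of IP: 198
Last octet of mask: 0
Network last octet = 198 AND 0 = 0

0


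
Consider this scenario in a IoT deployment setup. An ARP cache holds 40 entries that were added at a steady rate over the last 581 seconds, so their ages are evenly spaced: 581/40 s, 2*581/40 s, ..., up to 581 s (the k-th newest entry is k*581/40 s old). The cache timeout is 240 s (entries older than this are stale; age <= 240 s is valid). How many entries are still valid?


Ages are k * 581/40 s for k = 1..40 (spacing = 14.5250 s).
Entry k is valid iff k * 581/40 <= 240 iff k <= 40 * 240 / 581 = 16.5232
n_valid = floor(16.5232) = 16
(n_stale = 40 - 16 = 24)

16


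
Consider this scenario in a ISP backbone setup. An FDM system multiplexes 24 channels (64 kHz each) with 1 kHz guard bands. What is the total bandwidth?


Given: 24 channels, 64 kHz each, guard = 1 kHz
Channel bandwidth = 24 * 64 = 1536 kHz
Guard bands = 23 gaps * 1 kHz = 23 kHz
Total = 1536 + 23 = 1559 kHz

1559


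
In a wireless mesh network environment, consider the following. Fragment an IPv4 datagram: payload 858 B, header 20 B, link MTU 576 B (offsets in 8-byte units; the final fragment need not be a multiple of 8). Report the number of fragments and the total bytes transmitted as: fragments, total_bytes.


Max data per non-final fragment = floor((MTU - header)/8)*8 = floor((576 - 20)/8)*8 = floor(556/8)*8 = 552 B
Final fragment needs no 8-byte alignment: it can carry up to MTU - header = 556 B
Non-final fragments needed = ceil((payload - 556) / 552) = ceil(302/552) = ceil(0.5471) = 1
Number of fragments = 1 + 1 = 2
Fragment sizes (data): 1 * 552 B + 306 B (last, 306 <= 556 OK)
Total bytes sent = payload + n_frags * header = 858 + 2*20 = 858 + 40 = 898 B

2, 898


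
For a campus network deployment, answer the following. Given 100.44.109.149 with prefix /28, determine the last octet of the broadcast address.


Given: IP = 100.44.109.149, prefix = /28
Host bits = 32 - 28 = 4
Network last octet = 149 AND mask = 144
Host part size = 2^4 - 1 = 15
Broadcast last octet = 144 OR 15 = 159

159


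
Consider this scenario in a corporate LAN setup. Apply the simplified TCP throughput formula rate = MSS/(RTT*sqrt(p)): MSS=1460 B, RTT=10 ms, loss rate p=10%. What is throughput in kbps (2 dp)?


Given: MSS = 1460 bytes, RTT = 10 ms, loss = 10%
RTT in seconds = 10 / 1000 = 0.01
Loss rate = 10% = 0.1
sqrt(loss) = sqrt(0.1) = 0.316227766017
Throughput (bytes/s) = 1460 / (0.01 * 0.316227766017) = 461692.5384
Throughput (kbps) = 461692.5384 * 8 / 1000 = 3693.540307 -> 3693.54 kbps (2 dp)

3693.54


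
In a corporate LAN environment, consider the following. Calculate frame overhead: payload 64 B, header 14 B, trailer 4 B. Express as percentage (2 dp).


Given: payload = 64 B, header = 14 B, trailer = 4 B
Overhead bytes = header + trailer = 14 + 4 = 18
Total frame = payload + overhead = 64 + 18 = 82
Overhead % = 18 / 82 * 100 = 21.9512% -> 21.95% (2 dp)

21.95


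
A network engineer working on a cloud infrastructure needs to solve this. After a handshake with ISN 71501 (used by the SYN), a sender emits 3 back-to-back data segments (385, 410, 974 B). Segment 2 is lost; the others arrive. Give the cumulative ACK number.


SYN uses sequence number 71501; first data byte = ISN + 1 = 71502.
Segment 1: SEQ = 71502, len = 385 B, covers [71502, 71886]
Segment 2: SEQ = 71887, len = 410 B, covers [71887, 72296] [LOST]
Segment 3: SEQ = 72297, len = 974 B, covers [72297, 73270]
In-order data received: bytes [71502, 71886] (segments 1..1).
Segment 2 missing -> gap begins at byte 71887; later segments buffered out of order.
Cumulative ACK = next expected in-order byte = 71502 + 385 = 71887

71887


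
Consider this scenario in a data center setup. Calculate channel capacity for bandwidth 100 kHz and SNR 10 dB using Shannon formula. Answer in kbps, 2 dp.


Given: B = 100 kHz, SNR = 10 dB
SNR linear = 10^(10/10) = 10
1 + SNR = 11
log2(11) = 3.4594316186
C = 100 * 1000 * 3.4594316186 = 345943.1619 bps
C = 345.943162 kbps -> 345.94 kbps (2 dp)

345.94


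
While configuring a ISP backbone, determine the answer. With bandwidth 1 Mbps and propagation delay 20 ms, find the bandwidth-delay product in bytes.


Given: bandwidth = 1 Mbps, delay = 20 ms
BDP in bits = 1 * 10^6 * 20 / 1000
BDP in bits = 20000
BDP in bytes = 20000 / 8 = 2500

2500


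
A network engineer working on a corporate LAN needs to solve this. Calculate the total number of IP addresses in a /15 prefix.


Given: CIDR prefix /15
Host bits = 32 - 15 = 17
Total addresses = 2^17 = 131072

131072


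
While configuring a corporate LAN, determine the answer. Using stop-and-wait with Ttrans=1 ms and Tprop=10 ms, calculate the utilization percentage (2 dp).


Given: Ttrans = 1 ms, Tprop = 10 ms
RTT = 2 * Tprop = 2 * 10 = 20 ms
U = Ttrans / (Ttrans + RTT)
U = 1 / (1 + 20)
U = 1 / 21 = 0.047619
U% = 4.76%

4.76


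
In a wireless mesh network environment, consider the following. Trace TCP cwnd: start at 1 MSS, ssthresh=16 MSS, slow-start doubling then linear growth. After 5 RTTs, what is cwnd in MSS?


RTT 0: cwnd = 1 MSS (initial)
RTT 1: cwnd = 2 MSS (slow start, doubled)
RTT 2: cwnd = 4 MSS (slow start, doubled)
RTT 3: cwnd = 8 MSS (slow start, doubled)
RTT 4: cwnd = 16 MSS (slow start, doubled)
RTT 5: cwnd = 17 MSS (congestion avoidance, +1)

17


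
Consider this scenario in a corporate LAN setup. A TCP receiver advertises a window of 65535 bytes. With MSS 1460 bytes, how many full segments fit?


Given: RWND = 65535 bytes, MSS = 1460 bytes
Full segments = floor(RWND / MSS)
Full segments = floor(65535 / 1460)
Full segments = floor(44.887) = 44

44


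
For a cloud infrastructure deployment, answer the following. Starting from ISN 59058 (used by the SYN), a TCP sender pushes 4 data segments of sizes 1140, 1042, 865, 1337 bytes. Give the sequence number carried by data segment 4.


The SYN occupies sequence number ISN = 59058, so the first data byte is ISN + 1 = 59059.
SEQ of data segment i = (ISN + 1) + sum of payload sizes of segments 1..i-1.
Segment 1: SEQ = 59059, payload = 1140 bytes
Segment 2: SEQ = 60199, payload = 1042 bytes
Segment 3: SEQ = 61241, payload = 865 bytes
Segment 4: SEQ = 62106, payload = 1337 bytes
SEQ of segment 4 = 59059 + 1140 + 1042 + 865 = 62106

62106


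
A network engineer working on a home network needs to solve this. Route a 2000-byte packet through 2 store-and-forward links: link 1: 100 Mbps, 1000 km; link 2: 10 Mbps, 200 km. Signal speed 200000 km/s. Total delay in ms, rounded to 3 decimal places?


Packet = 2000 bytes = 16000 bits. Store-and-forward: sum (t_trans + t_prop) per link.
Link 1: t_trans = 16000/(100*10^6) s = 0.1600 ms; t_prop = 1000/200000 s = 5.0000 ms; subtotal = 5.1600 ms
Link 2: t_trans = 16000/(10*10^6) s = 1.6000 ms; t_prop = 200/200000 s = 1.0000 ms; subtotal = 2.6000 ms
End-to-end = 5.1600 + 2.6000 = 7.7600 ms -> 7.760 ms (3 dp)

7.760


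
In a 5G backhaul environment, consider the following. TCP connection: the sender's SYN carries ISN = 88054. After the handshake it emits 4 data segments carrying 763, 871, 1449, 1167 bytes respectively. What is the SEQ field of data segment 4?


The SYN occupies sequence number ISN = 88054, so the first data byte is ISN + 1 = 88055.
SEQ of data segment i = (ISN + 1) + sum of payload sizes of segments 1..i-1.
Segment 1: SEQ = 88055, payload = 763 bytes
Segment 2: SEQ = 88818, payload = 871 bytes
Segment 3: SEQ = 89689, payload = 1449 bytes
Segment 4: SEQ = 91138, payload = 1167 bytes
SEQ of segment 4 = 88055 + 763 + 871 + 1449 = 91138

91138


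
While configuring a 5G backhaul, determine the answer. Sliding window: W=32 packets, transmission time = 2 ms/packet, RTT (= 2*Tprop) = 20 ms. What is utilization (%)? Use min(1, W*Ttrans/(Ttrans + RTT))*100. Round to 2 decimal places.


Given: W = 32, Ttrans = 2 ms, RTT = 20 ms (= 2 * Tprop, Tprop = 10 ms)
Cycle time = Ttrans + RTT = 2 + 20 = 22 ms (first packet sent until its ACK returns)
W * Ttrans = 32 * 2 = 64 ms of sending per cycle
W * Ttrans / (Ttrans + RTT) = 64 / 22 = 2.909091
U = min(1, 2.909091) = 1.000000
U% = 100.00%

100.00


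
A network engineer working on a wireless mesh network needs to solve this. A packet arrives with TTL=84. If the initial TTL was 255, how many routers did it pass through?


Given: initial TTL = 255, received TTL = 84
Hops = initial TTL - received TTL
Hops = 255 - 84 = 171

171


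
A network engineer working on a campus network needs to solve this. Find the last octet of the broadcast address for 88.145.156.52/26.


Given: IP = 88.145.156.52, prefix = /26
Host bits = 32 - 26 = 6
Network last octet = 52 AND mask = 0
Host part size = 2^6 - 1 = 63
Broadcast last octet = 0 OR 63 = 63

63


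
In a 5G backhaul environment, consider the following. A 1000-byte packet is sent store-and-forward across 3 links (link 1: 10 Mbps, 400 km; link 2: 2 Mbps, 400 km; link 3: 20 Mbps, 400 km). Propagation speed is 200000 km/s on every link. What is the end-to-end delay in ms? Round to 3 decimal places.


Packet = 1000 bytes = 8000 bits. Store-and-forward: sum (t_trans + t_prop) per link.
Link 1: t_trans = 8000/(10*10^6) s = 0.8000 ms; t_prop = 400/200000 s = 2.0000 ms; subtotal = 2.8000 ms
Link 2: t_trans = 8000/(2*10^6) s = 4.0000 ms; t_prop = 400/200000 s = 2.0000 ms; subtotal = 6.0000 ms
Link 3: t_trans = 8000/(20*10^6) s = 0.4000 ms; t_prop = 400/200000 s = 2.0000 ms; subtotal = 2.4000 ms
End-to-end = 2.8000 + 6.0000 + 2.4000 = 11.2000 ms -> 11.200 ms (3 dp)

11.200


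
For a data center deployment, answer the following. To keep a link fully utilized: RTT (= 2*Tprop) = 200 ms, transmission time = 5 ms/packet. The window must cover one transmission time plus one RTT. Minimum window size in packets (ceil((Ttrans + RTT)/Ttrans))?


Given: Ttrans = 5 ms, RTT = 200 ms (= 2 * Tprop, Tprop = 100 ms)
Time until first ACK returns = Ttrans + RTT = 5 + 200 = 205 ms
Need W * Ttrans >= Ttrans + RTT  ->  W >= (Ttrans + RTT) / Ttrans
(Ttrans + RTT) / Ttrans = 205 / 5 = 41
W_min = ceil(41) = 41

41


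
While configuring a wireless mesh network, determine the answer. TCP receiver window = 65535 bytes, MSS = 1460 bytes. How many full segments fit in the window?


Given: RWND = 65535 bytes, MSS = 1460 bytes
Full segments = floor(RWND / MSS)
Full segments = floor(65535 / 1460)
Full segments = floor(44.887) = 44

44


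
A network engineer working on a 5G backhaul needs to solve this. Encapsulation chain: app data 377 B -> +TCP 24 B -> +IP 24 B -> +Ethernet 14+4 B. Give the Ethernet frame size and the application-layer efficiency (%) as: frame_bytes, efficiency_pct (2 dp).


TCP segment = 377 + 24 = 401 B
IP packet = 401 + 24 = 425 B
Ethernet frame = 425 + 14 + 4 = 443 B
Efficiency = app / frame = 377 / 443 = 0.851016 = 85.1016% -> 85.10% (2 dp)

443, 85.10


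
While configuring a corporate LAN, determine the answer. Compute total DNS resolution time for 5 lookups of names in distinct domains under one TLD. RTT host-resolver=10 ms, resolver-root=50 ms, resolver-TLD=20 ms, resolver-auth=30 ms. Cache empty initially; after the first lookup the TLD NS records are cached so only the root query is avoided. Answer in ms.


Lookup 1 (cold cache): local + root + TLD + auth = 10 + 50 + 20 + 30 = 110 ms
Lookups 2..5 (TLD NS cached -> skip root; new domain -> still ask TLD and auth): local + TLD + auth = 10 + 20 + 30 = 60 ms each
Remaining 4 lookups: 4 * 60 = 240 ms
Total = 110 + 240 = 350 ms

350


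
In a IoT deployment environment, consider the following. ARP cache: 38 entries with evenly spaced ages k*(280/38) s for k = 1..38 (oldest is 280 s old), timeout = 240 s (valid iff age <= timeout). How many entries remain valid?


Ages are k * 280/38 s for k = 1..38 (spacing = 7.3684 s).
Entry k is valid iff k * 280/38 <= 240 iff k <= 38 * 240 / 280 = 32.5714
n_valid = floor(32.5714) = 32
(n_stale = 38 - 32 = 6)

32


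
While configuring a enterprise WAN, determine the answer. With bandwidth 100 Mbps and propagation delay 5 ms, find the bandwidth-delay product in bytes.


Given: bandwidth = 100 Mbps, delay = 5 ms
BDP in bits = 100 * 10^6 * 5 / 1000
BDP in bits = 500000
BDP in bytes = 500000 / 8 = 62500

62500


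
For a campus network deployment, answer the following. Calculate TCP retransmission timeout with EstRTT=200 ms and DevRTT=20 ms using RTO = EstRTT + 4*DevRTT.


Given: EstRTT = 200 ms, DevRTT = 20 ms
Timeout = EstRTT + 4 * DevRTT
4 * DevRTT = 4 * 20 = 80
Timeout = 200 + 80 = 280 ms

280


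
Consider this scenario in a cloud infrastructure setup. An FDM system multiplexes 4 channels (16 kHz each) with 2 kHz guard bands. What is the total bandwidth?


Given: 4 channels, 16 kHz each, guard = 2 kHz
Channel bandwidth = 4 * 16 = 64 kHz
Guard bands = 3 gaps * 2 kHz = 6 kHz
Total = 64 + 6 = 70 kHz

70


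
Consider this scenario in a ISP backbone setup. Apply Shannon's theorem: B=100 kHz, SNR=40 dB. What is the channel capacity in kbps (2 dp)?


Given: B = 100 kHz, SNR = 40 dB
SNR linear = 10^(40/10) = 10000
1 + SNR = 10001
log2(10001) = 13.2878566418
C = 100 * 1000 * 13.2878566418 = 1328785.6642 bps
C = 1328.785664 kbps -> 1328.79 kbps (2 dp)

1328.79


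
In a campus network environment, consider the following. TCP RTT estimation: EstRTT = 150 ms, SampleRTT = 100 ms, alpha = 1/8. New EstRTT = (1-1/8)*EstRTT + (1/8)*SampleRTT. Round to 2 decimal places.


Given: EstRTT = 150 ms, SampleRTT = 100 ms, alpha = 1/8
New EstRTT = (1 - alpha) * EstRTT + alpha * SampleRTT
(7/8) * 150 = 131.25
(1/8) * 100 = 12.5
New EstRTT = 131.25 + 12.5 = 143.75 ms -> 143.75 ms (2 dp)

143.75


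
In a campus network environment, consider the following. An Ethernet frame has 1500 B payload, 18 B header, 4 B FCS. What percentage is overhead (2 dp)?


Given: payload = 1500 B, header = 18 B, trailer = 4 B
Overhead bytes = header + trailer = 18 + 4 = 22
Total frame = payload + overhead = 1500 + 22 = 1522
Overhead % = 22 / 1522 * 100 = 1.4455% -> 1.45% (2 dp)

1.45


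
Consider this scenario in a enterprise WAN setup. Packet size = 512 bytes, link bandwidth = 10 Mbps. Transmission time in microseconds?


Given: packet = 512 bytes, bandwidth = 10 Mbps
Packet in bits = 512 * 8 = 4096 bits
Bandwidth = 10 * 10^6 = 10000000 bps
Time = 4096 / 10000000 seconds
Time in us = 4096 * 10^6 / 10000000 = 409.6

409.6


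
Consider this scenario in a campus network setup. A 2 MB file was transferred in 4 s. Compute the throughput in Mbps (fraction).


Given: file = 2 MB, time = 4 s
File in Mb = 2 * 8 = 16 Mb
Throughput = 16 / 4 Mbps
Throughput = 4 Mbps

4


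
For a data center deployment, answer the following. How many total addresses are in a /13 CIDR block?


Given: CIDR prefix /13
Host bits = 32 - 13 = 19
Total addresses = 2^19 = 524288

524288


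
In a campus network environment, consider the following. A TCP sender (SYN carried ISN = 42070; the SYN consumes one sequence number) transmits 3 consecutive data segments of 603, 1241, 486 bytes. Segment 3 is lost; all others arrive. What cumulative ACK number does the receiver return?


SYN uses sequence number 42070; first data byte = ISN + 1 = 42071.
Segment 1: SEQ = 42071, len = 603 B, covers [42071, 42673]
Segment 2: SEQ = 42674, len = 1241 B, covers [42674, 43914]
Segment 3: SEQ = 43915, len = 486 B, covers [43915, 44400] [LOST]
In-order data received: bytes [42071, 43914] (segments 1..2).
Segment 3 missing -> gap begins at byte 43915.
Cumulative ACK = next expected in-order byte = 42071 + 603 + 1241 = 43915

43915


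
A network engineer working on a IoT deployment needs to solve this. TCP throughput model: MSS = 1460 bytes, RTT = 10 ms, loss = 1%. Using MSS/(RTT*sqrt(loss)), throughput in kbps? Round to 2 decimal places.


Given: MSS = 1460 bytes, RTT = 10 ms, loss = 1%
RTT in seconds = 10 / 1000 = 0.01
Loss rate = 1% = 0.01
sqrt(loss) = sqrt(0.01) = 0.1
Throughput (bytes/s) = 1460 / (0.01 * 0.1) = 1460000.0000
Throughput (kbps) = 1460000.0000 * 8 / 1000 = 11680.000000 -> 11680.00 kbps (2 dp)

11680.00


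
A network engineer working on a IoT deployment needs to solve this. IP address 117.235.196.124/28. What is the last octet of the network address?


Given: IP = 117.235.196.124, prefix = /28
Subnet mask = 255.255.255.240
Last octet of IP: 124
Last octet of mask: 240
Network last octet = 124 AND 240 = 112

112


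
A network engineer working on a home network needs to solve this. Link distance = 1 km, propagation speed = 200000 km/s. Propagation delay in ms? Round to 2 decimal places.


Given: distance = 1 km, speed = 200000 km/s
Delay = distance / speed = 1 / 200000 seconds
Delay in ms = 1 * 1000 / 200000
Delay = 0.0050 ms
Rounded to 2 dp = 0.01 ms

0.01


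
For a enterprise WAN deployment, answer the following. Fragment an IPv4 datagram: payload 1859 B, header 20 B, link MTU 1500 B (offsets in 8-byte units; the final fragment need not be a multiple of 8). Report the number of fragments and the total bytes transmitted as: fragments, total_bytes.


Max data per non-final fragment = floor((MTU - header)/8)*8 = floor((1500 - 20)/8)*8 = floor(1480/8)*8 = 1480 B
Final fragment needs no 8-byte alignment: it can carry up to MTU - header = 1480 B
Non-final fragments needed = ceil((payload - 1480) / 1480) = ceil(379/1480) = ceil(0.2561) = 1
Number of fragments = 1 + 1 = 2
Fragment sizes (data): 1 * 1480 B + 379 B (last, 379 <= 1480 OK)
Total bytes sent = payload + n_frags * header = 1859 + 2*20 = 1859 + 40 = 1899 B

2, 1899


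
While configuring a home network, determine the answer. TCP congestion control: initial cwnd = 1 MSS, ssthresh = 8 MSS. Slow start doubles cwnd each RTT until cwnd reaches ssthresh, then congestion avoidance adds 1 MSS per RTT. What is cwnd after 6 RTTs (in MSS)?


RTT 0: cwnd = 1 MSS (initial)
RTT 1: cwnd = 2 MSS (slow start, doubled)
RTT 2: cwnd = 4 MSS (slow start, doubled)
RTT 3: cwnd = 8 MSS (slow start, doubled)
RTT 4: cwnd = 9 MSS (congestion avoidance, +1)
RTT 5: cwnd = 10 MSS (congestion avoidance, +1)
RTT 6: cwnd = 11 MSS (congestion avoidance, +1)

11


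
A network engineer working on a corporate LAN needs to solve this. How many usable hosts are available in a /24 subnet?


Given: subnet mask /24
Host bits = 32 - 24 = 8
Total addresses = 2^8 = 256
Usable hosts = 256 - 2 (network + broadcast) = 254

254


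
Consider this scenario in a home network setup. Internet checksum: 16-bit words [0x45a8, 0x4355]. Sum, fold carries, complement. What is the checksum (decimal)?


Given words: [0x45a8, 0x4355]
Step 1: Sum all words
Raw sum = 17832 + 17237 = 35069
One's complement = ~35069 & 0xFFFF = 30466

30466


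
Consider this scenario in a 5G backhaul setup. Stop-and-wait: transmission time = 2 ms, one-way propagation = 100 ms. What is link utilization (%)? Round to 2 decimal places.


Given: Ttrans = 2 ms, Tprop = 100 ms
RTT = 2 * Tprop = 2 * 100 = 200 ms
U = Ttrans / (Ttrans + RTT)
U = 2 / (2 + 200)
U = 2 / 202 = 0.009901
U% = 0.99%

0.99


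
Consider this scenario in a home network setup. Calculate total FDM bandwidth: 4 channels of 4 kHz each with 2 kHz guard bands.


Given: 4 channels, 4 kHz each, guard = 2 kHz
Channel bandwidth = 4 * 4 = 16 kHz
Guard bands = 3 gaps * 2 kHz = 6 kHz
Total = 16 + 6 = 22 kHz

22


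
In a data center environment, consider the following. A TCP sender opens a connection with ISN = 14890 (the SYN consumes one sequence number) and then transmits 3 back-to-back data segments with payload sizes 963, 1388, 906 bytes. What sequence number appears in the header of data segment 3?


The SYN occupies sequence number ISN = 14890, so the first data byte is ISN + 1 = 14891.
SEQ of data segment i = (ISN + 1) + sum of payload sizes of segments 1..i-1.
Segment 1: SEQ = 14891, payload = 963 bytes
Segment 2: SEQ = 15854, payload = 1388 bytes
Segment 3: SEQ = 17242, payload = 906 bytes
SEQ of segment 3 = 14891 + 963 + 1388 = 17242

17242


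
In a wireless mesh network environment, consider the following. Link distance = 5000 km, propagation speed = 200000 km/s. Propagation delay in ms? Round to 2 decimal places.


Given: distance = 5000 km, speed = 200000 km/s
Delay = distance / speed = 5000 / 200000 seconds
Delay in ms = 5000 * 1000 / 200000
Delay = 25.0000 ms
Rounded to 2 dp = 25.00 ms

25.00


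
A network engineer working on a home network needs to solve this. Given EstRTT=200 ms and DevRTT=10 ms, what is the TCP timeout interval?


Given: EstRTT = 200 ms, DevRTT = 10 ms
Timeout = EstRTT + 4 * DevRTT
4 * DevRTT = 4 * 10 = 40
Timeout = 200 + 40 = 240 ms

240


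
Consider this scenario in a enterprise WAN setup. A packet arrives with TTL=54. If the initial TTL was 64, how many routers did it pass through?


Given: initial TTL = 64, received TTL = 54
Hops = initial TTL - received TTL
Hops = 64 - 54 = 10

10


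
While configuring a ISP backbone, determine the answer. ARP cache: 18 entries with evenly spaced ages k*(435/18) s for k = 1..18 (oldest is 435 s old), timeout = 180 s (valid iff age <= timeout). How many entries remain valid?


Ages are k * 435/18 s for k = 1..18 (spacing = 24.1667 s).
Entry k is valid iff k * 435/18 <= 180 iff k <= 18 * 180 / 435 = 7.4483
n_valid = floor(7.4483) = 7
(n_stale = 18 - 7 = 11)

7


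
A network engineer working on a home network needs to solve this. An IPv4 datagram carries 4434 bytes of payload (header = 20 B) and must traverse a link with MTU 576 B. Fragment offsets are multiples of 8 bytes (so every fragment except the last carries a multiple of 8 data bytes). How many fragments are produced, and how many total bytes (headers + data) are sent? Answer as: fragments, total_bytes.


Max data per non-final fragment = floor((MTU - header)/8)*8 = floor((576 - 20)/8)*8 = floor(556/8)*8 = 552 B
Final fragment needs no 8-byte alignment: it can carry up to MTU - header = 556 B
Non-final fragments needed = ceil((payload - 556) / 552) = ceil(3878/552) = ceil(7.0254) = 8
Number of fragments = 8 + 1 = 9
Fragment sizes (data): 8 * 552 B + 18 B (last, 18 <= 556 OK)
Total bytes sent = payload + n_frags * header = 4434 + 9*20 = 4434 + 180 = 4614 B

9, 4614


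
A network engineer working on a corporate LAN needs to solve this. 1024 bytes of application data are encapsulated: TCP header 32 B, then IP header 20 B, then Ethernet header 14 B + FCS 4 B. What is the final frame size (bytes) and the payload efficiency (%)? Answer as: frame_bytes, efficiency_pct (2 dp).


TCP segment = 1024 + 32 = 1056 B
IP packet = 1056 + 20 = 1076 B
Ethernet frame = 1076 + 14 + 4 = 1094 B
Efficiency = app / frame = 1024 / 1094 = 0.936015 = 93.6015% -> 93.60% (2 dp)

1094, 93.60


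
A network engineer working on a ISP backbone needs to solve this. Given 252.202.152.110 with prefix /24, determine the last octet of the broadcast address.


Given: IP = 252.202.152.110, prefix = /24
Host bits = 32 - 24 = 8
Network last octet = 110 AND mask = 0
Host part size = 2^8 - 1 = 255
Broadcast last octet = 0 OR 255 = 255

255


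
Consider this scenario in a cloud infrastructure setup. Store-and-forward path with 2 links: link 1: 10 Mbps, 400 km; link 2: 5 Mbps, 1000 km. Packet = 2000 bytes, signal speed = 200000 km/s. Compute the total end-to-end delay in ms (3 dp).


Packet = 2000 bytes = 16000 bits. Store-and-forward: sum (t_trans + t_prop) per link.
Link 1: t_trans = 16000/(10*10^6) s = 1.6000 ms; t_prop = 400/200000 s = 2.0000 ms; subtotal = 3.6000 ms
Link 2: t_trans = 16000/(5*10^6) s = 3.2000 ms; t_prop = 1000/200000 s = 5.0000 ms; subtotal = 8.2000 ms
End-to-end = 3.6000 + 8.2000 = 11.8000 ms -> 11.800 ms (3 dp)

11.800


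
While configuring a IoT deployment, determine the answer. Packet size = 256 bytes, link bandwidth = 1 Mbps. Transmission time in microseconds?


Given: packet = 256 bytes, bandwidth = 1 Mbps
Packet in bits = 256 * 8 = 2048 bits
Bandwidth = 1 * 10^6 = 1000000 bps
Time = 2048 / 1000000 seconds
Time in us = 2048 * 10^6 / 1000000 = 2048

2048


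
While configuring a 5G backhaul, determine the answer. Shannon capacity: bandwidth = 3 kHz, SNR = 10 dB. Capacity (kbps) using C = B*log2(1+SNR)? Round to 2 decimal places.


Given: B = 3 kHz, SNR = 10 dB
SNR linear = 10^(10/10) = 10
1 + SNR = 11
log2(11) = 3.4594316186
C = 3 * 1000 * 3.4594316186 = 10378.2949 bps
C = 10.378295 kbps -> 10.38 kbps (2 dp)

10.38


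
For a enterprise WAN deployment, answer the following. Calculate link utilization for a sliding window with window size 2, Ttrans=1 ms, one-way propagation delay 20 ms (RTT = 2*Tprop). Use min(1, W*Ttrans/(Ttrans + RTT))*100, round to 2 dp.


Given: W = 2, Ttrans = 1 ms, RTT = 40 ms (= 2 * Tprop, Tprop = 20 ms)
Cycle time = Ttrans + RTT = 1 + 40 = 41 ms (first packet sent until its ACK returns)
W * Ttrans = 2 * 1 = 2 ms of sending per cycle
W * Ttrans / (Ttrans + RTT) = 2 / 41 = 0.048780
U = min(1, 0.048780) = 0.048780
U% = 4.88%

4.88


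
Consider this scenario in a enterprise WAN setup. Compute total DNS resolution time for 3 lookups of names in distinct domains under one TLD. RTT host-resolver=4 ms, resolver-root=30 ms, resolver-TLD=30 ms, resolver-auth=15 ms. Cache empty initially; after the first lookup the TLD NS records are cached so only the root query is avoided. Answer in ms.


Lookup 1 (cold cache): local + root + TLD + auth = 4 + 30 + 30 + 15 = 79 ms
Lookups 2..3 (TLD NS cached -> skip root; new domain -> still ask TLD and auth): local + TLD + auth = 4 + 30 + 15 = 49 ms each
Remaining 2 lookups: 2 * 49 = 98 ms
Total = 79 + 98 = 177 ms

177


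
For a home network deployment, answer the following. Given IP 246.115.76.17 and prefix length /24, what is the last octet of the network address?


Given: IP = 246.115.76.17, prefix = /24
Subnet mask = 255.255.255.0
Last octet of IP: 17
Last octet of mask: 0
Network last octet = 17 AND 0 = 0

0


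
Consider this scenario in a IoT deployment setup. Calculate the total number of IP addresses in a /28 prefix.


Given: CIDR prefix /28
Host bits = 32 - 28 = 4
Total addresses = 2^4 = 16

16


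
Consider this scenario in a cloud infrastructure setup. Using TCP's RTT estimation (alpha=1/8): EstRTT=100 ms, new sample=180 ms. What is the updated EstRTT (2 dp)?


Given: EstRTT = 100 ms, SampleRTT = 180 ms, alpha = 1/8
New EstRTT = (1 - alpha) * EstRTT + alpha * SampleRTT
(7/8) * 100 = 87.5
(1/8) * 180 = 22.5
New EstRTT = 87.5 + 22.5 = 110 ms -> 110.00 ms (2 dp)

110.00


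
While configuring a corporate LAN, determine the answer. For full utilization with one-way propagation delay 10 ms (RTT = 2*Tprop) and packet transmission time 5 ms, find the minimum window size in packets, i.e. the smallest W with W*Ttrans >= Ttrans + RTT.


Given: Ttrans = 5 ms, RTT = 20 ms (= 2 * Tprop, Tprop = 10 ms)
Time until first ACK returns = Ttrans + RTT = 5 + 20 = 25 ms
Need W * Ttrans >= Ttrans + RTT  ->  W >= (Ttrans + RTT) / Ttrans
(Ttrans + RTT) / Ttrans = 25 / 5 = 5
W_min = ceil(5) = 5

5


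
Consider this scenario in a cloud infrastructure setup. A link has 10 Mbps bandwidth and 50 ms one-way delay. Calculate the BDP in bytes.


Given: bandwidth = 10 Mbps, delay = 50 ms
BDP in bits = 10 * 10^6 * 50 / 1000
BDP in bits = 500000
BDP in bytes = 500000 / 8 = 62500

62500


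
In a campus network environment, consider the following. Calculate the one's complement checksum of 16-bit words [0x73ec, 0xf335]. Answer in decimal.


Given words: [0x73ec, 0xf335]
Step 1: Sum all words
Raw sum = 29676 + 62261 = 91937
Step 2: Fold carry: (26401 + 1) = 26402
One's complement = ~26402 & 0xFFFF = 39133

39133


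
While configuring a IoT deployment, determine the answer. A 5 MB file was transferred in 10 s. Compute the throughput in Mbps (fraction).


Given: file = 5 MB, time = 10 s
File in Mb = 5 * 8 = 40 Mb
Throughput = 40 / 10 Mbps
Throughput = 4 Mbps

4


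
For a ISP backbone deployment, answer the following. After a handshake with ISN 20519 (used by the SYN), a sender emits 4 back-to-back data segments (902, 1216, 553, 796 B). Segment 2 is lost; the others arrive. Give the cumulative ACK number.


SYN uses sequence number 20519; first data byte = ISN + 1 = 20520.
Segment 1: SEQ = 20520, len = 902 B, covers [20520, 21421]
Segment 2: SEQ = 21422, len = 1216 B, covers [21422, 22637] [LOST]
Segment 3: SEQ = 22638, len = 553 B, covers [22638, 23190]
Segment 4: SEQ = 23191, len = 796 B, covers [23191, 23986]
In-order data received: bytes [20520, 21421] (segments 1..1).
Segment 2 missing -> gap begins at byte 21422; later segments buffered out of order.
Cumulative ACK = next expected in-order byte = 20520 + 902 = 21422

21422


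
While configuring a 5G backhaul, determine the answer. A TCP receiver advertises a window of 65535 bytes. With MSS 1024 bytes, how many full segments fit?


Given: RWND = 65535 bytes, MSS = 1024 bytes
Full segments = floor(RWND / MSS)
Full segments = floor(65535 / 1024)
Full segments = floor(63.999) = 63

63


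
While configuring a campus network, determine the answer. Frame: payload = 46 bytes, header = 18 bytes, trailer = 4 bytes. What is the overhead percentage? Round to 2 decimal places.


Given: payload = 46 B, header = 18 B, trailer = 4 B
Overhead bytes = header + trailer = 18 + 4 = 22
Total frame = payload + overhead = 46 + 22 = 68
Overhead % = 22 / 68 * 100 = 32.3529% -> 32.35% (2 dp)

32.35


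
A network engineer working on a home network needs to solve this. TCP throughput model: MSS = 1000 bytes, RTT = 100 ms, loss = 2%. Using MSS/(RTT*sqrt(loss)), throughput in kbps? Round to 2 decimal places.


Given: MSS = 1000 bytes, RTT = 100 ms, loss = 2%
RTT in seconds = 100 / 1000 = 0.1
Loss rate = 2% = 0.02
sqrt(loss) = sqrt(0.02) = 0.141421356237
Throughput (bytes/s) = 1000 / (0.1 * 0.141421356237) = 70710.6781
Throughput (kbps) = 70710.6781 * 8 / 1000 = 565.685425 -> 565.69 kbps (2 dp)

565.69


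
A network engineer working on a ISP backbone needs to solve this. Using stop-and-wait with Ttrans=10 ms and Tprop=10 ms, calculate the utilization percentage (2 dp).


Given: Ttrans = 10 ms, Tprop = 10 ms
RTT = 2 * Tprop = 2 * 10 = 20 ms
U = Ttrans / (Ttrans + RTT)
U = 10 / (10 + 20)
U = 10 / 30 = 0.333333
U% = 33.33%

33.33


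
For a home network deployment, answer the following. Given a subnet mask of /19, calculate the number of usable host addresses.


Given: subnet mask /19
Host bits = 32 - 19 = 13
Total addresses = 2^13 = 8192
Usable hosts = 8192 - 2 (network + broadcast) = 8190

8190
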